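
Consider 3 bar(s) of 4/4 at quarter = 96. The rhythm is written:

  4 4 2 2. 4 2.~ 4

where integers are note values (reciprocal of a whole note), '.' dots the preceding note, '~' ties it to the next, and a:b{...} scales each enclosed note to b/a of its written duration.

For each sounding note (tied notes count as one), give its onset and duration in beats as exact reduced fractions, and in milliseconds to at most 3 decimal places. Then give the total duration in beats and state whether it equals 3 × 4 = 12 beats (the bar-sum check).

1) 0.0ms=0b +625.0ms=1b
2) 625.0ms=1b +625.0ms=1b
3) 1250.0ms=2b +1250.0ms=2b
4) 2500.0ms=4b +1875.0ms=3b
5) 4375.0ms=7b +625.0ms=1b
6) 5000.0ms=8b +2500.0ms=4b
Σ=12b of 12 (96bpm 4/4) — PASS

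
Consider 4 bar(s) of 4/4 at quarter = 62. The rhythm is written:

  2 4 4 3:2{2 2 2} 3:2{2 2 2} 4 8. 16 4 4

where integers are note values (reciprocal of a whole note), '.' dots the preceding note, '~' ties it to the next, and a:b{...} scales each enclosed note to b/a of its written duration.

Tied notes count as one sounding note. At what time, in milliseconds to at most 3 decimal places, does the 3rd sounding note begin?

note 3 onset = 3b = 2903.226ms

1. 0.0ms @ 0 + 1935.484ms (2)
2. 1935.484ms @ 2 + 967.742ms (1)
3. 2903.226ms @ 3 + 967.742ms (1)
4. 3870.968ms @ 4 + 1290.323ms (4/3)
5. 5161.29ms @ 16/3 + 1290.323ms (4/3)
6. 6451.613ms @ 20/3 + 1290.323ms (4/3)
7. 7741.935ms @ 8 + 1290.323ms (4/3)
8. 9032.258ms @ 28/3 + 1290.323ms (4/3)
9. 10322.581ms @ 32/3 + 1290.323ms (4/3)
10. 11612.903ms @ 12 + 967.742ms (1)
11. 12580.645ms @ 13 + 725.806ms (3/4)
12. 13306.452ms @ 55/4 + 241.935ms (1/4)
13. 13548.387ms @ 14 + 967.742ms (1)
14. 14516.129ms @ 15 + 967.742ms (1)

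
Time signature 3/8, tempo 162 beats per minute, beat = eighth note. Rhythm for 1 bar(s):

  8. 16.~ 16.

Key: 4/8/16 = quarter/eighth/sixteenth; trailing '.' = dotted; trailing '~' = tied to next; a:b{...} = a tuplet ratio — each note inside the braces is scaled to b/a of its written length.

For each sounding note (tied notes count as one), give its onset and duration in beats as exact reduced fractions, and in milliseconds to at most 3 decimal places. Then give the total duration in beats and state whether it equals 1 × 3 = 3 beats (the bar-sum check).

1) 0.0ms=0b +555.556ms=3/2b
2) 555.556ms=3/2b +555.556ms=3/2b
Σ=3b of 3 (162bpm 3/8) — PASS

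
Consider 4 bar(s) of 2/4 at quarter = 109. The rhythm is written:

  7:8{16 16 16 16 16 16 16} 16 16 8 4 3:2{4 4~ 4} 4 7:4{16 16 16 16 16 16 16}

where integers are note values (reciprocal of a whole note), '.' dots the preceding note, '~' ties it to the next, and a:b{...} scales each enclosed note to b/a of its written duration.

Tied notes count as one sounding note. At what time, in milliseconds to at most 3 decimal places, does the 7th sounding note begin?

1. 0.0ms @ 0 + 157.274ms (2/7)
2. 157.274ms @ 2/7 + 157.274ms (2/7)
3. 314.548ms @ 4/7 + 157.274ms (2/7)
4. 471.822ms @ 6/7 + 157.274ms (2/7)
5. 629.096ms @ 8/7 + 157.274ms (2/7)
6. 786.37ms @ 10/7 + 157.274ms (2/7)
7. 943.644ms @ 12/7 + 157.274ms (2/7)
8. 1100.917ms @ 2 + 137.615ms (1/4)
9. 1238.532ms @ 9/4 + 137.615ms (1/4)
10. 1376.147ms @ 5/2 + 275.229ms (1/2)
11. 1651.376ms @ 3 + 550.459ms (1)
12. 2201.835ms @ 4 + 366.972ms (2/3)
13. 2568.807ms @ 14/3 + 733.945ms (4/3)
14. 3302.752ms @ 6 + 550.459ms (1)
15. 3853.211ms @ 7 + 78.637ms (1/7)
16. 3931.848ms @ 50/7 + 78.637ms (1/7)
17. 4010.485ms @ 51/7 + 78.637ms (1/7)
18. 4089.122ms @ 52/7 + 78.637ms (1/7)
19. 4167.759ms @ 53/7 + 78.637ms (1/7)
20. 4246.396ms @ 54/7 + 78.637ms (1/7)
21. 4325.033ms @ 55/7 + 78.637ms (1/7)

note 7 onset = 12/7b = 943.644ms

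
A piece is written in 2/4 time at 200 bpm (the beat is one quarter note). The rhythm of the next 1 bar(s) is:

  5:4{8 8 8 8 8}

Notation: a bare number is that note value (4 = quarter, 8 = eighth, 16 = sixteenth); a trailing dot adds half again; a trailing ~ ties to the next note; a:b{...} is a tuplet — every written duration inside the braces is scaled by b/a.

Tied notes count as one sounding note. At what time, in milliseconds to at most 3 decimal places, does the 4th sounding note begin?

note 4 onset = 6/5b = 360.0ms

1. 0.0ms @ 0 + 120.0ms (2/5)
2. 120.0ms @ 2/5 + 120.0ms (2/5)
3. 240.0ms @ 4/5 + 120.0ms (2/5)
4. 360.0ms @ 6/5 + 120.0ms (2/5)
5. 480.0ms @ 8/5 + 120.0ms (2/5)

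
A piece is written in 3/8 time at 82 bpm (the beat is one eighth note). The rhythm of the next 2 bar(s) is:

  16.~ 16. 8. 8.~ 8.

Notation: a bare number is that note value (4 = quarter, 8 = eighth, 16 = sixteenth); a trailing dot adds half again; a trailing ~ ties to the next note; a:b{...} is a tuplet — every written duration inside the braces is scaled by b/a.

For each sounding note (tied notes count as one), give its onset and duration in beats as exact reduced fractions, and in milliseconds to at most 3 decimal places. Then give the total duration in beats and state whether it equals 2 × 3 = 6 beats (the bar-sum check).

1) 0.0ms=0b +1097.561ms=3/2b
2) 1097.561ms=3/2b +1097.561ms=3/2b
3) 2195.122ms=3b +2195.122ms=3b
Σ=6b of 6 (82bpm 3/8) — PASS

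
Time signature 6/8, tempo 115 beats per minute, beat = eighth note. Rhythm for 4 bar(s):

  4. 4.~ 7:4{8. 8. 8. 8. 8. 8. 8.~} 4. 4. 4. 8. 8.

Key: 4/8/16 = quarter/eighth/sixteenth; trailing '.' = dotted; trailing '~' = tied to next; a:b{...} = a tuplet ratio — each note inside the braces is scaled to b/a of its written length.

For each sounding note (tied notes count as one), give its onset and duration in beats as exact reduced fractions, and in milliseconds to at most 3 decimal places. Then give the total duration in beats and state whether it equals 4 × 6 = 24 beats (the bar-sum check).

1) 0.0ms=0b +1565.217ms=3b
2) 1565.217ms=3b +2012.422ms=27/7b
3) 3577.64ms=48/7b +447.205ms=6/7b
4) 4024.845ms=54/7b +447.205ms=6/7b
5) 4472.05ms=60/7b +447.205ms=6/7b
6) 4919.255ms=66/7b +447.205ms=6/7b
7) 5366.46ms=72/7b +447.205ms=6/7b
8) 5813.665ms=78/7b +2012.422ms=27/7b
9) 7826.087ms=15b +1565.217ms=3b
10) 9391.304ms=18b +1565.217ms=3b
11) 10956.522ms=21b +782.609ms=3/2b
12) 11739.13ms=45/2b +782.609ms=3/2b
Σ=24b of 24 (115bpm 6/8) — PASS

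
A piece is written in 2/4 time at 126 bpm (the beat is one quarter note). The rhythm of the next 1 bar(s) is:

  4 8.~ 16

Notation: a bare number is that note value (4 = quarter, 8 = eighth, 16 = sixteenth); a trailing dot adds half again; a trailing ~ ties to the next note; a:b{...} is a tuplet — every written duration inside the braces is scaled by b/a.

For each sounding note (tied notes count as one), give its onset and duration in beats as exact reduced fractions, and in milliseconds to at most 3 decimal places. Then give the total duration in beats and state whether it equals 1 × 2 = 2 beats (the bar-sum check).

1) 0.0ms=0b +476.19ms=1b
2) 476.19ms=1b +476.19ms=1b
Σ=2b of 2 (126bpm 2/4) — PASS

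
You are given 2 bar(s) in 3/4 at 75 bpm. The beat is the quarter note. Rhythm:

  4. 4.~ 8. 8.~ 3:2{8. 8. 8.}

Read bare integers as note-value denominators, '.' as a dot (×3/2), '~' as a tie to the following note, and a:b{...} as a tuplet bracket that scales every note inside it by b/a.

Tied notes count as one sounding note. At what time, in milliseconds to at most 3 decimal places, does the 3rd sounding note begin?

1. 0.0ms @ 0 + 1200.0ms (3/2)
2. 1200.0ms @ 3/2 + 1800.0ms (9/4)
3. 3000.0ms @ 15/4 + 1000.0ms (5/4)
4. 4000.0ms @ 5 + 400.0ms (1/2)
5. 4400.0ms @ 11/2 + 400.0ms (1/2)

note 3 onset = 15/4b = 3000.0ms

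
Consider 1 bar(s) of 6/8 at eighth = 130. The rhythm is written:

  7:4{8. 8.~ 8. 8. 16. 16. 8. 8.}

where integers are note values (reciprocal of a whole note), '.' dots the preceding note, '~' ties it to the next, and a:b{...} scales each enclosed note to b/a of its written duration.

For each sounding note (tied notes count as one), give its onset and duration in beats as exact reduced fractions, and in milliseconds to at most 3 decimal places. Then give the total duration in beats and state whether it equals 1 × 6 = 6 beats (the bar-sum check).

1) 0.0ms=0b +395.604ms=6/7b
2) 395.604ms=6/7b +791.209ms=12/7b
3) 1186.813ms=18/7b +395.604ms=6/7b
4) 1582.418ms=24/7b +197.802ms=3/7b
5) 1780.22ms=27/7b +197.802ms=3/7b
6) 1978.022ms=30/7b +395.604ms=6/7b
7) 2373.626ms=36/7b +395.604ms=6/7b
Σ=6b of 6 (130bpm 6/8) — PASS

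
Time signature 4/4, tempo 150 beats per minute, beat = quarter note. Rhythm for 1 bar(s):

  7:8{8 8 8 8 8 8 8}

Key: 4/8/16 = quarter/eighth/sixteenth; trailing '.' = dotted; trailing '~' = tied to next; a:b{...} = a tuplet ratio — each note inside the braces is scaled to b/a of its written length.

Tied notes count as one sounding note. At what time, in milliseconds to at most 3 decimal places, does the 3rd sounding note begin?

1. 0.0ms @ 0 + 228.571ms (4/7)
2. 228.571ms @ 4/7 + 228.571ms (4/7)
3. 457.143ms @ 8/7 + 228.571ms (4/7)
4. 685.714ms @ 12/7 + 228.571ms (4/7)
5. 914.286ms @ 16/7 + 228.571ms (4/7)
6. 1142.857ms @ 20/7 + 228.571ms (4/7)
7. 1371.429ms @ 24/7 + 228.571ms (4/7)

note 3 onset = 8/7b = 457.143ms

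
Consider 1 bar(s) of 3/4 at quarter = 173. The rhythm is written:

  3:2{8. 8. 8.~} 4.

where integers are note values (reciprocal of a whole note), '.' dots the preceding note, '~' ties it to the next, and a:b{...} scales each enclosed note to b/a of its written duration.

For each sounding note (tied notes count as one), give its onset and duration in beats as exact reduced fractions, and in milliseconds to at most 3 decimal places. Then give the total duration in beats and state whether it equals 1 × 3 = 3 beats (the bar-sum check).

1) 0.0ms=0b +173.41ms=1/2b
2) 173.41ms=1/2b +173.41ms=1/2b
3) 346.821ms=1b +693.642ms=2b
Σ=3b of 3 (173bpm 3/4) — PASS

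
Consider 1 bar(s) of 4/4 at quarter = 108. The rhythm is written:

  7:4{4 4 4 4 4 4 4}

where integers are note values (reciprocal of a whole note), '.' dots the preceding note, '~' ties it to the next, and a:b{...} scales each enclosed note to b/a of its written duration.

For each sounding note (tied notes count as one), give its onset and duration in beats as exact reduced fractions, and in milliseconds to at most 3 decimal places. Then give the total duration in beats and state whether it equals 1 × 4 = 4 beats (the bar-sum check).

1) 0.0ms=0b +317.46ms=4/7b
2) 317.46ms=4/7b +317.46ms=4/7b
3) 634.921ms=8/7b +317.46ms=4/7b
4) 952.381ms=12/7b +317.46ms=4/7b
5) 1269.841ms=16/7b +317.46ms=4/7b
6) 1587.302ms=20/7b +317.46ms=4/7b
7) 1904.762ms=24/7b +317.46ms=4/7b
Σ=4b of 4 (108bpm 4/4) — PASS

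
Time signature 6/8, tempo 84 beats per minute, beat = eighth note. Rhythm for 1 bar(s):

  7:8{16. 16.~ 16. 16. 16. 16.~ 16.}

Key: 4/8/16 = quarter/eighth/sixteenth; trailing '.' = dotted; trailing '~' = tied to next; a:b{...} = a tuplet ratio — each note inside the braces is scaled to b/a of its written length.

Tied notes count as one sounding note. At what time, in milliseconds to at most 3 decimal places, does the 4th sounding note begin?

1. 0.0ms @ 0 + 612.245ms (6/7)
2. 612.245ms @ 6/7 + 1224.49ms (12/7)
3. 1836.735ms @ 18/7 + 612.245ms (6/7)
4. 2448.98ms @ 24/7 + 612.245ms (6/7)
5. 3061.224ms @ 30/7 + 1224.49ms (12/7)

note 4 onset = 24/7b = 2448.98ms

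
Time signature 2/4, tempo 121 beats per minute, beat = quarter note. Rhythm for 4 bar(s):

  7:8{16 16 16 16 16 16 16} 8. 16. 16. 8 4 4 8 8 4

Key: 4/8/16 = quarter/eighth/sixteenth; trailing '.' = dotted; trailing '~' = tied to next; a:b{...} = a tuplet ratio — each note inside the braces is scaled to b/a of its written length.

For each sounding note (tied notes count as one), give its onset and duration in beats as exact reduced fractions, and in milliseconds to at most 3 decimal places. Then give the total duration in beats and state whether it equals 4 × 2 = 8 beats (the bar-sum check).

1) 0.0ms=0b +141.677ms=2/7b
2) 141.677ms=2/7b +141.677ms=2/7b
3) 283.353ms=4/7b +141.677ms=2/7b
4) 425.03ms=6/7b +141.677ms=2/7b
5) 566.706ms=8/7b +141.677ms=2/7b
6) 708.383ms=10/7b +141.677ms=2/7b
7) 850.059ms=12/7b +141.677ms=2/7b
8) 991.736ms=2b +371.901ms=3/4b
9) 1363.636ms=11/4b +185.95ms=3/8b
10) 1549.587ms=25/8b +185.95ms=3/8b
11) 1735.537ms=7/2b +247.934ms=1/2b
12) 1983.471ms=4b +495.868ms=1b
13) 2479.339ms=5b +495.868ms=1b
14) 2975.207ms=6b +247.934ms=1/2b
15) 3223.14ms=13/2b +247.934ms=1/2b
16) 3471.074ms=7b +495.868ms=1b
Σ=8b of 8 (121bpm 2/4) — PASS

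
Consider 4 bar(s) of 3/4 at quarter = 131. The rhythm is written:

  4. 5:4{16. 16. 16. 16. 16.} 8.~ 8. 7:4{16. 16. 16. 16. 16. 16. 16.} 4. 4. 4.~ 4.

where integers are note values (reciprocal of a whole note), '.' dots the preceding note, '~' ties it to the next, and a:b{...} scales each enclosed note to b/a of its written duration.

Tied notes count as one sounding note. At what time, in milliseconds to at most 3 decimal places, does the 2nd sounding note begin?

1. 0.0ms @ 0 + 687.023ms (3/2)
2. 687.023ms @ 3/2 + 137.405ms (3/10)
3. 824.427ms @ 9/5 + 137.405ms (3/10)
4. 961.832ms @ 21/10 + 137.405ms (3/10)
5. 1099.237ms @ 12/5 + 137.405ms (3/10)
6. 1236.641ms @ 27/10 + 137.405ms (3/10)
7. 1374.046ms @ 3 + 687.023ms (3/2)
8. 2061.069ms @ 9/2 + 98.146ms (3/14)
9. 2159.215ms @ 33/7 + 98.146ms (3/14)
10. 2257.361ms @ 69/14 + 98.146ms (3/14)
11. 2355.507ms @ 36/7 + 98.146ms (3/14)
12. 2453.653ms @ 75/14 + 98.146ms (3/14)
13. 2551.799ms @ 39/7 + 98.146ms (3/14)
14. 2649.945ms @ 81/14 + 98.146ms (3/14)
15. 2748.092ms @ 6 + 687.023ms (3/2)
16. 3435.115ms @ 15/2 + 687.023ms (3/2)
17. 4122.137ms @ 9 + 1374.046ms (3)

note 2 onset = 3/2b = 687.023ms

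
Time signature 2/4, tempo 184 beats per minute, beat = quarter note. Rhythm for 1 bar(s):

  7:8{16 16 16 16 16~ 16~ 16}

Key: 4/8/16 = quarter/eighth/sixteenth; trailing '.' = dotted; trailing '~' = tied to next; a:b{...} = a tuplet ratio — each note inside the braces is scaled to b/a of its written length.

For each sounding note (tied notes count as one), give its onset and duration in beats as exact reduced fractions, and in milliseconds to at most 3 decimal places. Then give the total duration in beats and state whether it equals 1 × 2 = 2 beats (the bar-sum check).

1) 0.0ms=0b +93.168ms=2/7b
2) 93.168ms=2/7b +93.168ms=2/7b
3) 186.335ms=4/7b +93.168ms=2/7b
4) 279.503ms=6/7b +93.168ms=2/7b
5) 372.671ms=8/7b +279.503ms=6/7b
Σ=2b of 2 (184bpm 2/4) — PASS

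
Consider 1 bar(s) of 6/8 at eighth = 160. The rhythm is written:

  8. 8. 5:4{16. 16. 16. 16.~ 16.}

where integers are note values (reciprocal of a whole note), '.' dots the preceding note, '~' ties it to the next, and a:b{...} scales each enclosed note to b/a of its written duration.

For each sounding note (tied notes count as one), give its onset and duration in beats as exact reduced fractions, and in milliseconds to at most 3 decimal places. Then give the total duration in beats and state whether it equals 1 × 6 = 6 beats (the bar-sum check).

1) 0.0ms=0b +562.5ms=3/2b
2) 562.5ms=3/2b +562.5ms=3/2b
3) 1125.0ms=3b +225.0ms=3/5b
4) 1350.0ms=18/5b +225.0ms=3/5b
5) 1575.0ms=21/5b +225.0ms=3/5b
6) 1800.0ms=24/5b +450.0ms=6/5b
Σ=6b of 6 (160bpm 6/8) — PASS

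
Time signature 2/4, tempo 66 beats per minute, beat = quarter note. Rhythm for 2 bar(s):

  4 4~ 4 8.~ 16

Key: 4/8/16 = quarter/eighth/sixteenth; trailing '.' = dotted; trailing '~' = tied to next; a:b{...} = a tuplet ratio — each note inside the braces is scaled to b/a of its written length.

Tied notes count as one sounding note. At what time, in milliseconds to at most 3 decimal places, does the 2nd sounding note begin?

note 2 onset = 1b = 909.091ms

1. 0.0ms @ 0 + 909.091ms (1)
2. 909.091ms @ 1 + 1818.182ms (2)
3. 2727.273ms @ 3 + 909.091ms (1)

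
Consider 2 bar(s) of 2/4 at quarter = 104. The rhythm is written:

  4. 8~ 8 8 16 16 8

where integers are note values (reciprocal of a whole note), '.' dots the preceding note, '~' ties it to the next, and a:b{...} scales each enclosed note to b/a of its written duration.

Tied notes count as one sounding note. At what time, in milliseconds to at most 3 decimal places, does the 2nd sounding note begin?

1. 0.0ms @ 0 + 865.385ms (3/2)
2. 865.385ms @ 3/2 + 576.923ms (1)
3. 1442.308ms @ 5/2 + 288.462ms (1/2)
4. 1730.769ms @ 3 + 144.231ms (1/4)
5. 1875.0ms @ 13/4 + 144.231ms (1/4)
6. 2019.231ms @ 7/2 + 288.462ms (1/2)

note 2 onset = 3/2b = 865.385ms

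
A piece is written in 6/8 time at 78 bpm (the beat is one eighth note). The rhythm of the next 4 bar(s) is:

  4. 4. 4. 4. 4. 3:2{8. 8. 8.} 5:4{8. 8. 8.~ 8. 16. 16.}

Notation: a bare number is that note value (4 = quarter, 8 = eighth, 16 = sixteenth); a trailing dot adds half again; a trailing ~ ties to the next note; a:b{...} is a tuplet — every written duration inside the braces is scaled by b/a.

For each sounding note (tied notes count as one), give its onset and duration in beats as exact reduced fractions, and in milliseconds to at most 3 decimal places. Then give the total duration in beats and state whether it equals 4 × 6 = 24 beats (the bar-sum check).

1) 0.0ms=0b +2307.692ms=3b
2) 2307.692ms=3b +2307.692ms=3b
3) 4615.385ms=6b +2307.692ms=3b
4) 6923.077ms=9b +2307.692ms=3b
5) 9230.769ms=12b +2307.692ms=3b
6) 11538.462ms=15b +769.231ms=1b
7) 12307.692ms=16b +769.231ms=1b
8) 13076.923ms=17b +769.231ms=1b
9) 13846.154ms=18b +923.077ms=6/5b
10) 14769.231ms=96/5b +923.077ms=6/5b
11) 15692.308ms=102/5b +1846.154ms=12/5b
12) 17538.462ms=114/5b +461.538ms=3/5b
13) 18000.0ms=117/5b +461.538ms=3/5b
Σ=24b of 24 (78bpm 6/8) — PASS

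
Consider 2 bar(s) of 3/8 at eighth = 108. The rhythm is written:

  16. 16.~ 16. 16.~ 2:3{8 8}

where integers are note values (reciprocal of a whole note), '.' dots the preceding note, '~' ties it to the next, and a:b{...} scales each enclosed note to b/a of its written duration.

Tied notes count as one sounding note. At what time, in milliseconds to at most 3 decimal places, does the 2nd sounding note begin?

1. 0.0ms @ 0 + 416.667ms (3/4)
2. 416.667ms @ 3/4 + 833.333ms (3/2)
3. 1250.0ms @ 9/4 + 1250.0ms (9/4)
4. 2500.0ms @ 9/2 + 833.333ms (3/2)

note 2 onset = 3/4b = 416.667ms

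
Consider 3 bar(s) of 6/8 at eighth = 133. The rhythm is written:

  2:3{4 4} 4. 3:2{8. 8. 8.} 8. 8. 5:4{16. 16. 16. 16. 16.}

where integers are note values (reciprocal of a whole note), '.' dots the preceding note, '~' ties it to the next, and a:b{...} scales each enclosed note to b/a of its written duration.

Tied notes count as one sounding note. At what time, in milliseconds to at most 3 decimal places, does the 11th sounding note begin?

note 11 onset = 81/5b = 7308.271ms

1. 0.0ms @ 0 + 1353.383ms (3)
2. 1353.383ms @ 3 + 1353.383ms (3)
3. 2706.767ms @ 6 + 1353.383ms (3)
4. 4060.15ms @ 9 + 451.128ms (1)
5. 4511.278ms @ 10 + 451.128ms (1)
6. 4962.406ms @ 11 + 451.128ms (1)
7. 5413.534ms @ 12 + 676.692ms (3/2)
8. 6090.226ms @ 27/2 + 676.692ms (3/2)
9. 6766.917ms @ 15 + 270.677ms (3/5)
10. 7037.594ms @ 78/5 + 270.677ms (3/5)
11. 7308.271ms @ 81/5 + 270.677ms (3/5)
12. 7578.947ms @ 84/5 + 270.677ms (3/5)
13. 7849.624ms @ 87/5 + 270.677ms (3/5)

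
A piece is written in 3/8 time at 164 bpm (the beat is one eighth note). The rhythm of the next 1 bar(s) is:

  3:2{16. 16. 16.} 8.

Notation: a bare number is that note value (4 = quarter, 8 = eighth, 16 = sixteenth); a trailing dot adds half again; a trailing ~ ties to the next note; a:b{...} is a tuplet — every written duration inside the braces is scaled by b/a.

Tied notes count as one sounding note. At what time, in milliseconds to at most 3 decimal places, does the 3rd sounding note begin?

note 3 onset = 1b = 365.854ms

1. 0.0ms @ 0 + 182.927ms (1/2)
2. 182.927ms @ 1/2 + 182.927ms (1/2)
3. 365.854ms @ 1 + 182.927ms (1/2)
4. 548.78ms @ 3/2 + 548.78ms (3/2)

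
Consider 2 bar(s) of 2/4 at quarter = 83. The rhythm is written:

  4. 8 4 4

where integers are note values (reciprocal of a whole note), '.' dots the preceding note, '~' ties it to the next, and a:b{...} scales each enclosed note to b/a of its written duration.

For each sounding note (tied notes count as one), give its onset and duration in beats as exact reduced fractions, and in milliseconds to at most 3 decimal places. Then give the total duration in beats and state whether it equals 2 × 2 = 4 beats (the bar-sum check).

1) 0.0ms=0b +1084.337ms=3/2b
2) 1084.337ms=3/2b +361.446ms=1/2b
3) 1445.783ms=2b +722.892ms=1b
4) 2168.675ms=3b +722.892ms=1b
Σ=4b of 4 (83bpm 2/4) — PASS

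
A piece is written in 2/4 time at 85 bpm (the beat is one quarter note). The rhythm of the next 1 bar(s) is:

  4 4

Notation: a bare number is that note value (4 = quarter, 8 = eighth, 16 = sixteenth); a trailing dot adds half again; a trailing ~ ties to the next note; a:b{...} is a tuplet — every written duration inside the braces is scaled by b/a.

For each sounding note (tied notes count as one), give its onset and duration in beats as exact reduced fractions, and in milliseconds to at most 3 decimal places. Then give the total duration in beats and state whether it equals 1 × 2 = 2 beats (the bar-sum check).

1) 0.0ms=0b +705.882ms=1b
2) 705.882ms=1b +705.882ms=1b
Σ=2b of 2 (85bpm 2/4) — PASS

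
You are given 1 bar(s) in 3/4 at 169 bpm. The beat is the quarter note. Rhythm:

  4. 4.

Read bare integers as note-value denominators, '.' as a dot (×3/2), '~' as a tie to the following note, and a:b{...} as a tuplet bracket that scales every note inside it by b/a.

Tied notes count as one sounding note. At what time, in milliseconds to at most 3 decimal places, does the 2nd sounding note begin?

1. 0.0ms @ 0 + 532.544ms (3/2)
2. 532.544ms @ 3/2 + 532.544ms (3/2)

note 2 onset = 3/2b = 532.544ms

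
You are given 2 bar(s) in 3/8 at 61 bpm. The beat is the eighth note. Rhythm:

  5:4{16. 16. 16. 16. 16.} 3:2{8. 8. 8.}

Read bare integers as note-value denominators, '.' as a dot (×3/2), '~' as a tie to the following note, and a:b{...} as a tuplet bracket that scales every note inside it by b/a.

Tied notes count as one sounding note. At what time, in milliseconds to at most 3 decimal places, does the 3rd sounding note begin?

note 3 onset = 6/5b = 1180.328ms

1. 0.0ms @ 0 + 590.164ms (3/5)
2. 590.164ms @ 3/5 + 590.164ms (3/5)
3. 1180.328ms @ 6/5 + 590.164ms (3/5)
4. 1770.492ms @ 9/5 + 590.164ms (3/5)
5. 2360.656ms @ 12/5 + 590.164ms (3/5)
6. 2950.82ms @ 3 + 983.607ms (1)
7. 3934.426ms @ 4 + 983.607ms (1)
8. 4918.033ms @ 5 + 983.607ms (1)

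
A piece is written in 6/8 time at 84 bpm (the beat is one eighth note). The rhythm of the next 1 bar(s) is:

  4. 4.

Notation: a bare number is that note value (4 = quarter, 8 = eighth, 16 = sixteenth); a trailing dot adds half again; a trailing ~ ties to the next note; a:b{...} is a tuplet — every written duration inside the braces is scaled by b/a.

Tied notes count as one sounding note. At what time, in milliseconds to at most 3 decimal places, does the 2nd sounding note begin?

note 2 onset = 3b = 2142.857ms

1. 0.0ms @ 0 + 2142.857ms (3)
2. 2142.857ms @ 3 + 2142.857ms (3)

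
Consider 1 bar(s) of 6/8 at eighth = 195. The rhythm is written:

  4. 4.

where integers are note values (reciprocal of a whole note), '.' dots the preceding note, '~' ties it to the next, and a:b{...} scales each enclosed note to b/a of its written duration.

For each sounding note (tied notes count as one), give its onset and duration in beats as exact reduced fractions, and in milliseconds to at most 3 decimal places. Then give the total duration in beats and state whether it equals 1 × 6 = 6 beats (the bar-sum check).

1) 0.0ms=0b +923.077ms=3b
2) 923.077ms=3b +923.077ms=3b
Σ=6b of 6 (195bpm 6/8) — PASS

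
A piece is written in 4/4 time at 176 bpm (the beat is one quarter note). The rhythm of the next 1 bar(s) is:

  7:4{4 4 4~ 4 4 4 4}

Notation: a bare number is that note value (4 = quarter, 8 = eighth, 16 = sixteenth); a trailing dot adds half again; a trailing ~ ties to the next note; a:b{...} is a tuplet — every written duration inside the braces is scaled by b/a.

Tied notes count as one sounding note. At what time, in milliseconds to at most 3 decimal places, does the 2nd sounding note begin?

note 2 onset = 4/7b = 194.805ms

1. 0.0ms @ 0 + 194.805ms (4/7)
2. 194.805ms @ 4/7 + 194.805ms (4/7)
3. 389.61ms @ 8/7 + 389.61ms (8/7)
4. 779.221ms @ 16/7 + 194.805ms (4/7)
5. 974.026ms @ 20/7 + 194.805ms (4/7)
6. 1168.831ms @ 24/7 + 194.805ms (4/7)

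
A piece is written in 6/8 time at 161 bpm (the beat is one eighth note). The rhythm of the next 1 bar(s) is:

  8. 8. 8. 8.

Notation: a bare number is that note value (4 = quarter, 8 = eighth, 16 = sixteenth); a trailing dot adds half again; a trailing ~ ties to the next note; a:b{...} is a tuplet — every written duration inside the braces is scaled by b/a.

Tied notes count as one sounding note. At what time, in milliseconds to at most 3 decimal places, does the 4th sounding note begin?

note 4 onset = 9/2b = 1677.019ms

1. 0.0ms @ 0 + 559.006ms (3/2)
2. 559.006ms @ 3/2 + 559.006ms (3/2)
3. 1118.012ms @ 3 + 559.006ms (3/2)
4. 1677.019ms @ 9/2 + 559.006ms (3/2)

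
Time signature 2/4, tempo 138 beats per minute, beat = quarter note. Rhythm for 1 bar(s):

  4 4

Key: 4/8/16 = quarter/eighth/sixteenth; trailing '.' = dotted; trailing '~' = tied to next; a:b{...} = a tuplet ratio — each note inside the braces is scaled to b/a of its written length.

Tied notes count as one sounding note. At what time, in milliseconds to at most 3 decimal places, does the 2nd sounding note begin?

1. 0.0ms @ 0 + 434.783ms (1)
2. 434.783ms @ 1 + 434.783ms (1)

note 2 onset = 1b = 434.783ms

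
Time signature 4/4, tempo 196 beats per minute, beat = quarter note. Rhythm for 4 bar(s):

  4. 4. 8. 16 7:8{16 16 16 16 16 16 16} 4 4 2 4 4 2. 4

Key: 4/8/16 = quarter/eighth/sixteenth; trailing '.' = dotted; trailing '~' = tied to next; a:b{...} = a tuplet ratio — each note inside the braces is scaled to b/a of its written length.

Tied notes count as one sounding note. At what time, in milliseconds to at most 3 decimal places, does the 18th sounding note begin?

1. 0.0ms @ 0 + 459.184ms (3/2)
2. 459.184ms @ 3/2 + 459.184ms (3/2)
3. 918.367ms @ 3 + 229.592ms (3/4)
4. 1147.959ms @ 15/4 + 76.531ms (1/4)
5. 1224.49ms @ 4 + 87.464ms (2/7)
6. 1311.953ms @ 30/7 + 87.464ms (2/7)
7. 1399.417ms @ 32/7 + 87.464ms (2/7)
8. 1486.88ms @ 34/7 + 87.464ms (2/7)
9. 1574.344ms @ 36/7 + 87.464ms (2/7)
10. 1661.808ms @ 38/7 + 87.464ms (2/7)
11. 1749.271ms @ 40/7 + 87.464ms (2/7)
12. 1836.735ms @ 6 + 306.122ms (1)
13. 2142.857ms @ 7 + 306.122ms (1)
14. 2448.98ms @ 8 + 612.245ms (2)
15. 3061.224ms @ 10 + 306.122ms (1)
16. 3367.347ms @ 11 + 306.122ms (1)
17. 3673.469ms @ 12 + 918.367ms (3)
18. 4591.837ms @ 15 + 306.122ms (1)

note 18 onset = 15b = 4591.837ms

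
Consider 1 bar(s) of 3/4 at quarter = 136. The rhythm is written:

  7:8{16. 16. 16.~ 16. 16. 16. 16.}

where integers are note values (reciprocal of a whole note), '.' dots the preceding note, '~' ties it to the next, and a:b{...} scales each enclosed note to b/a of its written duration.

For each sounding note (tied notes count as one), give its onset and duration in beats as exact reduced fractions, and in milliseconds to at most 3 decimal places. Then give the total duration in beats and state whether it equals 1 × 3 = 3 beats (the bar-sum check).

1) 0.0ms=0b +189.076ms=3/7b
2) 189.076ms=3/7b +189.076ms=3/7b
3) 378.151ms=6/7b +378.151ms=6/7b
4) 756.303ms=12/7b +189.076ms=3/7b
5) 945.378ms=15/7b +189.076ms=3/7b
6) 1134.454ms=18/7b +189.076ms=3/7b
Σ=3b of 3 (136bpm 3/4) — PASS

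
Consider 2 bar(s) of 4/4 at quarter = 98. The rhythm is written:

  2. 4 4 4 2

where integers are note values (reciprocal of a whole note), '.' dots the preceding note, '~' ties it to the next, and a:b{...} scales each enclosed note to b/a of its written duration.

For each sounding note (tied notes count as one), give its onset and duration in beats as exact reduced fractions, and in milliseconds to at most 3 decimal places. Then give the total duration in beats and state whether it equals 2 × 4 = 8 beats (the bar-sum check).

1) 0.0ms=0b +1836.735ms=3b
2) 1836.735ms=3b +612.245ms=1b
3) 2448.98ms=4b +612.245ms=1b
4) 3061.224ms=5b +612.245ms=1b
5) 3673.469ms=6b +1224.49ms=2b
Σ=8b of 8 (98bpm 4/4) — PASS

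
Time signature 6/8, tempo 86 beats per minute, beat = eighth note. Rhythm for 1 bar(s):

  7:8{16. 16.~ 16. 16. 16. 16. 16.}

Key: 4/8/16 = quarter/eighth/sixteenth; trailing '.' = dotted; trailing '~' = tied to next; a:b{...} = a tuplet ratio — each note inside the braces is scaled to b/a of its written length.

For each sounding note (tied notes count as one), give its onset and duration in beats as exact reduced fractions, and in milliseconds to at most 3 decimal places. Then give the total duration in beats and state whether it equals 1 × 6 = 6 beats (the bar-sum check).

1) 0.0ms=0b +598.007ms=6/7b
2) 598.007ms=6/7b +1196.013ms=12/7b
3) 1794.02ms=18/7b +598.007ms=6/7b
4) 2392.027ms=24/7b +598.007ms=6/7b
5) 2990.033ms=30/7b +598.007ms=6/7b
6) 3588.04ms=36/7b +598.007ms=6/7b
Σ=6b of 6 (86bpm 6/8) — PASS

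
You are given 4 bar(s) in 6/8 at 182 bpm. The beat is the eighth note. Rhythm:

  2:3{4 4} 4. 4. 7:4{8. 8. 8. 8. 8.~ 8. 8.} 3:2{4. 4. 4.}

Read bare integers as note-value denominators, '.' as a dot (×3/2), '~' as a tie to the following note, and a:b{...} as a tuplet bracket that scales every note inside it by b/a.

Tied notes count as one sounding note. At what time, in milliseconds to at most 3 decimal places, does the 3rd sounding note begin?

note 3 onset = 6b = 1978.022ms

1. 0.0ms @ 0 + 989.011ms (3)
2. 989.011ms @ 3 + 989.011ms (3)
3. 1978.022ms @ 6 + 989.011ms (3)
4. 2967.033ms @ 9 + 989.011ms (3)
5. 3956.044ms @ 12 + 282.575ms (6/7)
6. 4238.619ms @ 90/7 + 282.575ms (6/7)
7. 4521.193ms @ 96/7 + 282.575ms (6/7)
8. 4803.768ms @ 102/7 + 282.575ms (6/7)
9. 5086.342ms @ 108/7 + 565.149ms (12/7)
10. 5651.491ms @ 120/7 + 282.575ms (6/7)
11. 5934.066ms @ 18 + 659.341ms (2)
12. 6593.407ms @ 20 + 659.341ms (2)
13. 7252.747ms @ 22 + 659.341ms (2)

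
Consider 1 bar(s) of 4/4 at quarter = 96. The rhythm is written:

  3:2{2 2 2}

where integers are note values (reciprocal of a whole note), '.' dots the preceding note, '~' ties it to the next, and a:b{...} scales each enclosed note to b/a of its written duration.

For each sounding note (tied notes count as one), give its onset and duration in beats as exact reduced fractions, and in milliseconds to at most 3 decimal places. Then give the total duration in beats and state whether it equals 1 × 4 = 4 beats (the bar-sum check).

1) 0.0ms=0b +833.333ms=4/3b
2) 833.333ms=4/3b +833.333ms=4/3b
3) 1666.667ms=8/3b +833.333ms=4/3b
Σ=4b of 4 (96bpm 4/4) — PASS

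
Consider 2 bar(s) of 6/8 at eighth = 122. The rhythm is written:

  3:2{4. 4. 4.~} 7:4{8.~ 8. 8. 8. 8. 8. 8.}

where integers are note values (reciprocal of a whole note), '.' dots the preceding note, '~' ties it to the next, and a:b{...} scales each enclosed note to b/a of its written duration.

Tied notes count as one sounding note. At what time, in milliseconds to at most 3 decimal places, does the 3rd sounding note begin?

1. 0.0ms @ 0 + 983.607ms (2)
2. 983.607ms @ 2 + 983.607ms (2)
3. 1967.213ms @ 4 + 1826.698ms (26/7)
4. 3793.911ms @ 54/7 + 421.546ms (6/7)
5. 4215.457ms @ 60/7 + 421.546ms (6/7)
6. 4637.002ms @ 66/7 + 421.546ms (6/7)
7. 5058.548ms @ 72/7 + 421.546ms (6/7)
8. 5480.094ms @ 78/7 + 421.546ms (6/7)

note 3 onset = 4b = 1967.213ms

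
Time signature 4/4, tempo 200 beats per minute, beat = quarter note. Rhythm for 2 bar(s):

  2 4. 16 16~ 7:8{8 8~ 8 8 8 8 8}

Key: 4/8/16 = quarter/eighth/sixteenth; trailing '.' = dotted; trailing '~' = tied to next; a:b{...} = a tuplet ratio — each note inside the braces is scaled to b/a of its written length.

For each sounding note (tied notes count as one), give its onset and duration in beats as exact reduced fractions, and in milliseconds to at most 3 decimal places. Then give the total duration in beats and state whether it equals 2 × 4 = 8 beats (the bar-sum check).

1) 0.0ms=0b +600.0ms=2b
2) 600.0ms=2b +450.0ms=3/2b
3) 1050.0ms=7/2b +75.0ms=1/4b
4) 1125.0ms=15/4b +246.429ms=23/28b
5) 1371.429ms=32/7b +342.857ms=8/7b
6) 1714.286ms=40/7b +171.429ms=4/7b
7) 1885.714ms=44/7b +171.429ms=4/7b
8) 2057.143ms=48/7b +171.429ms=4/7b
9) 2228.571ms=52/7b +171.429ms=4/7b
Σ=8b of 8 (200bpm 4/4) — PASS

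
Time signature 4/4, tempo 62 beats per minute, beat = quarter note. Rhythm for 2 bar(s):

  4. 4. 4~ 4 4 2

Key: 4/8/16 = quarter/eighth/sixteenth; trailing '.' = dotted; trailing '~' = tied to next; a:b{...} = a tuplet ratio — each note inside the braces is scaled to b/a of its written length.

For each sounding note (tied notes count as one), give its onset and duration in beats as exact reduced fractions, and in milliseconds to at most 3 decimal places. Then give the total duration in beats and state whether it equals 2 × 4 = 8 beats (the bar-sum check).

1) 0.0ms=0b +1451.613ms=3/2b
2) 1451.613ms=3/2b +1451.613ms=3/2b
3) 2903.226ms=3b +1935.484ms=2b
4) 4838.71ms=5b +967.742ms=1b
5) 5806.452ms=6b +1935.484ms=2b
Σ=8b of 8 (62bpm 4/4) — PASS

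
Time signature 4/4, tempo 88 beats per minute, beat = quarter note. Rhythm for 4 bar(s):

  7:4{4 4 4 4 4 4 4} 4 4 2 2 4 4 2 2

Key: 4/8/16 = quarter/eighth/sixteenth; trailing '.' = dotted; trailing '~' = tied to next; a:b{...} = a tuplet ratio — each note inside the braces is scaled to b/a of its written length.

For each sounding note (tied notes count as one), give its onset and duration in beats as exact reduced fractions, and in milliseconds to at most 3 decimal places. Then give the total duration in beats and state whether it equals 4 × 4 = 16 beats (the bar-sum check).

1) 0.0ms=0b +389.61ms=4/7b
2) 389.61ms=4/7b +389.61ms=4/7b
3) 779.221ms=8/7b +389.61ms=4/7b
4) 1168.831ms=12/7b +389.61ms=4/7b
5) 1558.442ms=16/7b +389.61ms=4/7b
6) 1948.052ms=20/7b +389.61ms=4/7b
7) 2337.662ms=24/7b +389.61ms=4/7b
8) 2727.273ms=4b +681.818ms=1b
9) 3409.091ms=5b +681.818ms=1b
10) 4090.909ms=6b +1363.636ms=2b
11) 5454.545ms=8b +1363.636ms=2b
12) 6818.182ms=10b +681.818ms=1b
13) 7500.0ms=11b +681.818ms=1b
14) 8181.818ms=12b +1363.636ms=2b
15) 9545.455ms=14b +1363.636ms=2b
Σ=16b of 16 (88bpm 4/4) — PASS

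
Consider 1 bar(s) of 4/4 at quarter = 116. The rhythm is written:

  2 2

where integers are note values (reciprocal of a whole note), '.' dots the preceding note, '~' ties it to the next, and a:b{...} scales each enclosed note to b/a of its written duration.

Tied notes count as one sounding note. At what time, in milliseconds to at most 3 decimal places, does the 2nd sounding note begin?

note 2 onset = 2b = 1034.483ms

1. 0.0ms @ 0 + 1034.483ms (2)
2. 1034.483ms @ 2 + 1034.483ms (2)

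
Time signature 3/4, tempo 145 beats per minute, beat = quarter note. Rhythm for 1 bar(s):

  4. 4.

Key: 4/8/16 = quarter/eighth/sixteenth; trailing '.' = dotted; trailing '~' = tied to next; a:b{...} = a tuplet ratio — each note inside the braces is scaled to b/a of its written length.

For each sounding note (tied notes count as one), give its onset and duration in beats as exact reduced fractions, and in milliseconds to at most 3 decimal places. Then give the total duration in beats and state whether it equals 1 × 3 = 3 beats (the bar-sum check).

1) 0.0ms=0b +620.69ms=3/2b
2) 620.69ms=3/2b +620.69ms=3/2b
Σ=3b of 3 (145bpm 3/4) — PASS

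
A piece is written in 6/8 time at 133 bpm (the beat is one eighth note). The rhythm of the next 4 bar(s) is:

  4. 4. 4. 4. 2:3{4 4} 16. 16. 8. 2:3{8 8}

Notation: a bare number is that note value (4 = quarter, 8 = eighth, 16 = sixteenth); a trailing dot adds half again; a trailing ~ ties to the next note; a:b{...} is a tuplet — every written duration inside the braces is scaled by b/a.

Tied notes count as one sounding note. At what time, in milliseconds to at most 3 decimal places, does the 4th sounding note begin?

note 4 onset = 9b = 4060.15ms

1. 0.0ms @ 0 + 1353.383ms (3)
2. 1353.383ms @ 3 + 1353.383ms (3)
3. 2706.767ms @ 6 + 1353.383ms (3)
4. 4060.15ms @ 9 + 1353.383ms (3)
5. 5413.534ms @ 12 + 1353.383ms (3)
6. 6766.917ms @ 15 + 1353.383ms (3)
7. 8120.301ms @ 18 + 338.346ms (3/4)
8. 8458.647ms @ 75/4 + 338.346ms (3/4)
9. 8796.992ms @ 39/2 + 676.692ms (3/2)
10. 9473.684ms @ 21 + 676.692ms (3/2)
11. 10150.376ms @ 45/2 + 676.692ms (3/2)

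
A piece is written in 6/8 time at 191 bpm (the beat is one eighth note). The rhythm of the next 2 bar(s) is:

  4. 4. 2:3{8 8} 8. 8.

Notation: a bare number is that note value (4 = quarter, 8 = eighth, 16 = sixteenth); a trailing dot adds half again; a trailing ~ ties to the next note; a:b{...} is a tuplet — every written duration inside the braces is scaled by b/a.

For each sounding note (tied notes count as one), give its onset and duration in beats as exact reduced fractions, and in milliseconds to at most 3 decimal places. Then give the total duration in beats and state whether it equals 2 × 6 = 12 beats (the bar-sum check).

1) 0.0ms=0b +942.408ms=3b
2) 942.408ms=3b +942.408ms=3b
3) 1884.817ms=6b +471.204ms=3/2b
4) 2356.021ms=15/2b +471.204ms=3/2b
5) 2827.225ms=9b +471.204ms=3/2b
6) 3298.429ms=21/2b +471.204ms=3/2b
Σ=12b of 12 (191bpm 6/8) — PASS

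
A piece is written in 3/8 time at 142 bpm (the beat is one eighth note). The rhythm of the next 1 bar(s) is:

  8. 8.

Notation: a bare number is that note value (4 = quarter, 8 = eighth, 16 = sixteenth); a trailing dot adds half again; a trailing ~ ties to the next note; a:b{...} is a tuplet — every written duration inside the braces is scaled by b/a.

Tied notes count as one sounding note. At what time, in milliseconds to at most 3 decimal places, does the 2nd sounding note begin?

note 2 onset = 3/2b = 633.803ms

1. 0.0ms @ 0 + 633.803ms (3/2)
2. 633.803ms @ 3/2 + 633.803ms (3/2)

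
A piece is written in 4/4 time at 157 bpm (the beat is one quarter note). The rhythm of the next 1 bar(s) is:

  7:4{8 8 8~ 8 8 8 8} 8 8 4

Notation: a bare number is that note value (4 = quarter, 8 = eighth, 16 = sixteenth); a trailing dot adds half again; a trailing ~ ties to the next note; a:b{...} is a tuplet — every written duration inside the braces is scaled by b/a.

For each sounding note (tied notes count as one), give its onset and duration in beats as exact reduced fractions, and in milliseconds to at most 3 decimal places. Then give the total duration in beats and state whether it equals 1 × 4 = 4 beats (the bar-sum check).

1) 0.0ms=0b +109.19ms=2/7b
2) 109.19ms=2/7b +109.19ms=2/7b
3) 218.38ms=4/7b +218.38ms=4/7b
4) 436.761ms=8/7b +109.19ms=2/7b
5) 545.951ms=10/7b +109.19ms=2/7b
6) 655.141ms=12/7b +109.19ms=2/7b
7) 764.331ms=2b +191.083ms=1/2b
8) 955.414ms=5/2b +191.083ms=1/2b
9) 1146.497ms=3b +382.166ms=1b
Σ=4b of 4 (157bpm 4/4) — PASS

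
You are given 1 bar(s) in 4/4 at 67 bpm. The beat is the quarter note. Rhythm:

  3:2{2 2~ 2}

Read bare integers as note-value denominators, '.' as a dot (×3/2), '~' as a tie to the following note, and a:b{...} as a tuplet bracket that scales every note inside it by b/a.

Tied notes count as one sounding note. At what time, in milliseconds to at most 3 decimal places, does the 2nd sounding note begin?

1. 0.0ms @ 0 + 1194.03ms (4/3)
2. 1194.03ms @ 4/3 + 2388.06ms (8/3)

note 2 onset = 4/3b = 1194.03ms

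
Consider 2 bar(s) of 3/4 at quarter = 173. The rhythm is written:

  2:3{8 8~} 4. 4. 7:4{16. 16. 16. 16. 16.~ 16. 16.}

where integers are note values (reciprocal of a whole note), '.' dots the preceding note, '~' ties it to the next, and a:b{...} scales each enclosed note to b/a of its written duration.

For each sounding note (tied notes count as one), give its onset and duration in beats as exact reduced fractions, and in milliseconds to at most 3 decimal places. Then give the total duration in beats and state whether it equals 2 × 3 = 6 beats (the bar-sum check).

1) 0.0ms=0b +260.116ms=3/4b
2) 260.116ms=3/4b +780.347ms=9/4b
3) 1040.462ms=3b +520.231ms=3/2b
4) 1560.694ms=9/2b +74.319ms=3/14b
5) 1635.012ms=33/7b +74.319ms=3/14b
6) 1709.331ms=69/14b +74.319ms=3/14b
7) 1783.65ms=36/7b +74.319ms=3/14b
8) 1857.969ms=75/14b +148.637ms=3/7b
9) 2006.606ms=81/14b +74.319ms=3/14b
Σ=6b of 6 (173bpm 3/4) — PASS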